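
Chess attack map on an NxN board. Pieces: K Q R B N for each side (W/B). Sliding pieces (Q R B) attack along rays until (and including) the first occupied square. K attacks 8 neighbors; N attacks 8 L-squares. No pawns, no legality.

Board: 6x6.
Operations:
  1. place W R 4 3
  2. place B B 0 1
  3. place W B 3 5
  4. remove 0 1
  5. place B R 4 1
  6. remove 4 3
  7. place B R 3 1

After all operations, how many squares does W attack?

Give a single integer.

Answer: 5

Derivation:
Op 1: place WR@(4,3)
Op 2: place BB@(0,1)
Op 3: place WB@(3,5)
Op 4: remove (0,1)
Op 5: place BR@(4,1)
Op 6: remove (4,3)
Op 7: place BR@(3,1)
Per-piece attacks for W:
  WB@(3,5): attacks (4,4) (5,3) (2,4) (1,3) (0,2)
Union (5 distinct): (0,2) (1,3) (2,4) (4,4) (5,3)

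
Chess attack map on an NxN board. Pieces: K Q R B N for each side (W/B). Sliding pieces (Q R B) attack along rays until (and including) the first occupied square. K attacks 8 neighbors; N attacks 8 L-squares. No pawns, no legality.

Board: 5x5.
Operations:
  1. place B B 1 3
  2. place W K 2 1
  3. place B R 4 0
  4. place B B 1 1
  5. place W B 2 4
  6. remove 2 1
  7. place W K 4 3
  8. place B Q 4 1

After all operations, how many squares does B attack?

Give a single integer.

Answer: 20

Derivation:
Op 1: place BB@(1,3)
Op 2: place WK@(2,1)
Op 3: place BR@(4,0)
Op 4: place BB@(1,1)
Op 5: place WB@(2,4)
Op 6: remove (2,1)
Op 7: place WK@(4,3)
Op 8: place BQ@(4,1)
Per-piece attacks for B:
  BB@(1,1): attacks (2,2) (3,3) (4,4) (2,0) (0,2) (0,0)
  BB@(1,3): attacks (2,4) (2,2) (3,1) (4,0) (0,4) (0,2) [ray(1,1) blocked at (2,4); ray(1,-1) blocked at (4,0)]
  BR@(4,0): attacks (4,1) (3,0) (2,0) (1,0) (0,0) [ray(0,1) blocked at (4,1)]
  BQ@(4,1): attacks (4,2) (4,3) (4,0) (3,1) (2,1) (1,1) (3,2) (2,3) (1,4) (3,0) [ray(0,1) blocked at (4,3); ray(0,-1) blocked at (4,0); ray(-1,0) blocked at (1,1)]
Union (20 distinct): (0,0) (0,2) (0,4) (1,0) (1,1) (1,4) (2,0) (2,1) (2,2) (2,3) (2,4) (3,0) (3,1) (3,2) (3,3) (4,0) (4,1) (4,2) (4,3) (4,4)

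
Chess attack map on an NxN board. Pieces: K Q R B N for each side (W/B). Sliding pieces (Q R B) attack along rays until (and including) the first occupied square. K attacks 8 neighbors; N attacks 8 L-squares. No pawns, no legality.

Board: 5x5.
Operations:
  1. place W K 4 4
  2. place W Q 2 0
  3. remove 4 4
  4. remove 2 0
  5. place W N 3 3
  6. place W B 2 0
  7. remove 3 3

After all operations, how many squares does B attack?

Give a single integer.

Op 1: place WK@(4,4)
Op 2: place WQ@(2,0)
Op 3: remove (4,4)
Op 4: remove (2,0)
Op 5: place WN@(3,3)
Op 6: place WB@(2,0)
Op 7: remove (3,3)
Per-piece attacks for B:
Union (0 distinct): (none)

Answer: 0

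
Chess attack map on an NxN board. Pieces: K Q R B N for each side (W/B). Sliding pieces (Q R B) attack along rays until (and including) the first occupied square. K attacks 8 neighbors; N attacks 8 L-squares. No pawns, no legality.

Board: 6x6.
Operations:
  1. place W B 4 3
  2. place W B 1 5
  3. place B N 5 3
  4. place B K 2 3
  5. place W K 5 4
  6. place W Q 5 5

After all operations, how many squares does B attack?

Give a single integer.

Answer: 10

Derivation:
Op 1: place WB@(4,3)
Op 2: place WB@(1,5)
Op 3: place BN@(5,3)
Op 4: place BK@(2,3)
Op 5: place WK@(5,4)
Op 6: place WQ@(5,5)
Per-piece attacks for B:
  BK@(2,3): attacks (2,4) (2,2) (3,3) (1,3) (3,4) (3,2) (1,4) (1,2)
  BN@(5,3): attacks (4,5) (3,4) (4,1) (3,2)
Union (10 distinct): (1,2) (1,3) (1,4) (2,2) (2,4) (3,2) (3,3) (3,4) (4,1) (4,5)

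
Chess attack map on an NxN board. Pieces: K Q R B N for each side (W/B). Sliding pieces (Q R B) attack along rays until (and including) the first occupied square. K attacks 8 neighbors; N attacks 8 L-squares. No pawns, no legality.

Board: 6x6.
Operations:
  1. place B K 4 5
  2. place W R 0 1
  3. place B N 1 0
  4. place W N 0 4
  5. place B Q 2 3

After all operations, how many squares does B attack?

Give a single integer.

Op 1: place BK@(4,5)
Op 2: place WR@(0,1)
Op 3: place BN@(1,0)
Op 4: place WN@(0,4)
Op 5: place BQ@(2,3)
Per-piece attacks for B:
  BN@(1,0): attacks (2,2) (3,1) (0,2)
  BQ@(2,3): attacks (2,4) (2,5) (2,2) (2,1) (2,0) (3,3) (4,3) (5,3) (1,3) (0,3) (3,4) (4,5) (3,2) (4,1) (5,0) (1,4) (0,5) (1,2) (0,1) [ray(1,1) blocked at (4,5); ray(-1,-1) blocked at (0,1)]
  BK@(4,5): attacks (4,4) (5,5) (3,5) (5,4) (3,4)
Union (25 distinct): (0,1) (0,2) (0,3) (0,5) (1,2) (1,3) (1,4) (2,0) (2,1) (2,2) (2,4) (2,5) (3,1) (3,2) (3,3) (3,4) (3,5) (4,1) (4,3) (4,4) (4,5) (5,0) (5,3) (5,4) (5,5)

Answer: 25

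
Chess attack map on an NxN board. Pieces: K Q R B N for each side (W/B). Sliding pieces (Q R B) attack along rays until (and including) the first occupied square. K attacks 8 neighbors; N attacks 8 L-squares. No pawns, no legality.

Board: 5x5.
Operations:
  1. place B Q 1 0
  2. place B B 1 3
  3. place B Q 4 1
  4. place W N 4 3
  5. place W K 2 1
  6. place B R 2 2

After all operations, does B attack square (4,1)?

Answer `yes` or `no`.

Answer: no

Derivation:
Op 1: place BQ@(1,0)
Op 2: place BB@(1,3)
Op 3: place BQ@(4,1)
Op 4: place WN@(4,3)
Op 5: place WK@(2,1)
Op 6: place BR@(2,2)
Per-piece attacks for B:
  BQ@(1,0): attacks (1,1) (1,2) (1,3) (2,0) (3,0) (4,0) (0,0) (2,1) (0,1) [ray(0,1) blocked at (1,3); ray(1,1) blocked at (2,1)]
  BB@(1,3): attacks (2,4) (2,2) (0,4) (0,2) [ray(1,-1) blocked at (2,2)]
  BR@(2,2): attacks (2,3) (2,4) (2,1) (3,2) (4,2) (1,2) (0,2) [ray(0,-1) blocked at (2,1)]
  BQ@(4,1): attacks (4,2) (4,3) (4,0) (3,1) (2,1) (3,2) (2,3) (1,4) (3,0) [ray(0,1) blocked at (4,3); ray(-1,0) blocked at (2,1)]
B attacks (4,1): no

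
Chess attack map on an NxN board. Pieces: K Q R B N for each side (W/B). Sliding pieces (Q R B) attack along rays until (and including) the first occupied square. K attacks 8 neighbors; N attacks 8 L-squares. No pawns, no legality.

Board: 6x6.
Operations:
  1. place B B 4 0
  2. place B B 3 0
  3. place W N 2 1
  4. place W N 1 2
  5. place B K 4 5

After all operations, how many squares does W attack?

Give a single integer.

Answer: 10

Derivation:
Op 1: place BB@(4,0)
Op 2: place BB@(3,0)
Op 3: place WN@(2,1)
Op 4: place WN@(1,2)
Op 5: place BK@(4,5)
Per-piece attacks for W:
  WN@(1,2): attacks (2,4) (3,3) (0,4) (2,0) (3,1) (0,0)
  WN@(2,1): attacks (3,3) (4,2) (1,3) (0,2) (4,0) (0,0)
Union (10 distinct): (0,0) (0,2) (0,4) (1,3) (2,0) (2,4) (3,1) (3,3) (4,0) (4,2)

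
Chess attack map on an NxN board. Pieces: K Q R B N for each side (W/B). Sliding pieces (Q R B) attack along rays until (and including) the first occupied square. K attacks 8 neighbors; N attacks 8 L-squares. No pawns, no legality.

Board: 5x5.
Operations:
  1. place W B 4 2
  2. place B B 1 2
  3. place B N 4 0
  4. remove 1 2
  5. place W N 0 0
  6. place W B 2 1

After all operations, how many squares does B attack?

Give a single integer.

Op 1: place WB@(4,2)
Op 2: place BB@(1,2)
Op 3: place BN@(4,0)
Op 4: remove (1,2)
Op 5: place WN@(0,0)
Op 6: place WB@(2,1)
Per-piece attacks for B:
  BN@(4,0): attacks (3,2) (2,1)
Union (2 distinct): (2,1) (3,2)

Answer: 2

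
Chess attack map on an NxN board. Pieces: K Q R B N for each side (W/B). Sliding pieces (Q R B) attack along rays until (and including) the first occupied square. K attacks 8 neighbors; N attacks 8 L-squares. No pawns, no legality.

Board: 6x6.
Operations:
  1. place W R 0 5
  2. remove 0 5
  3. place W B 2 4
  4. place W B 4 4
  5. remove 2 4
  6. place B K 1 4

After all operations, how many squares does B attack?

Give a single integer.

Op 1: place WR@(0,5)
Op 2: remove (0,5)
Op 3: place WB@(2,4)
Op 4: place WB@(4,4)
Op 5: remove (2,4)
Op 6: place BK@(1,4)
Per-piece attacks for B:
  BK@(1,4): attacks (1,5) (1,3) (2,4) (0,4) (2,5) (2,3) (0,5) (0,3)
Union (8 distinct): (0,3) (0,4) (0,5) (1,3) (1,5) (2,3) (2,4) (2,5)

Answer: 8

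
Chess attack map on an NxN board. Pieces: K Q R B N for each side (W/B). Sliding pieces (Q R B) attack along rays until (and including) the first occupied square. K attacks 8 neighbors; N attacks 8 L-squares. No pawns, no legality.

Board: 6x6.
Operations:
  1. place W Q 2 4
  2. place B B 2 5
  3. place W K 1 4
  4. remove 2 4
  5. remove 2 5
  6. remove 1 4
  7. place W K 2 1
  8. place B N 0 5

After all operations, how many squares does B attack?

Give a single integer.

Op 1: place WQ@(2,4)
Op 2: place BB@(2,5)
Op 3: place WK@(1,4)
Op 4: remove (2,4)
Op 5: remove (2,5)
Op 6: remove (1,4)
Op 7: place WK@(2,1)
Op 8: place BN@(0,5)
Per-piece attacks for B:
  BN@(0,5): attacks (1,3) (2,4)
Union (2 distinct): (1,3) (2,4)

Answer: 2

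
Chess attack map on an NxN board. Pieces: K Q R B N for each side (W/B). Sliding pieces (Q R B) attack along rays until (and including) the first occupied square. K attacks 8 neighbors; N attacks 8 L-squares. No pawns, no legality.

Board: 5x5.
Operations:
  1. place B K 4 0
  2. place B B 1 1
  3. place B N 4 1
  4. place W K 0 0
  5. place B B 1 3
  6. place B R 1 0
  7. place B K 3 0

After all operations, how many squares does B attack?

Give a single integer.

Answer: 14

Derivation:
Op 1: place BK@(4,0)
Op 2: place BB@(1,1)
Op 3: place BN@(4,1)
Op 4: place WK@(0,0)
Op 5: place BB@(1,3)
Op 6: place BR@(1,0)
Op 7: place BK@(3,0)
Per-piece attacks for B:
  BR@(1,0): attacks (1,1) (2,0) (3,0) (0,0) [ray(0,1) blocked at (1,1); ray(1,0) blocked at (3,0); ray(-1,0) blocked at (0,0)]
  BB@(1,1): attacks (2,2) (3,3) (4,4) (2,0) (0,2) (0,0) [ray(-1,-1) blocked at (0,0)]
  BB@(1,3): attacks (2,4) (2,2) (3,1) (4,0) (0,4) (0,2) [ray(1,-1) blocked at (4,0)]
  BK@(3,0): attacks (3,1) (4,0) (2,0) (4,1) (2,1)
  BK@(4,0): attacks (4,1) (3,0) (3,1)
  BN@(4,1): attacks (3,3) (2,2) (2,0)
Union (14 distinct): (0,0) (0,2) (0,4) (1,1) (2,0) (2,1) (2,2) (2,4) (3,0) (3,1) (3,3) (4,0) (4,1) (4,4)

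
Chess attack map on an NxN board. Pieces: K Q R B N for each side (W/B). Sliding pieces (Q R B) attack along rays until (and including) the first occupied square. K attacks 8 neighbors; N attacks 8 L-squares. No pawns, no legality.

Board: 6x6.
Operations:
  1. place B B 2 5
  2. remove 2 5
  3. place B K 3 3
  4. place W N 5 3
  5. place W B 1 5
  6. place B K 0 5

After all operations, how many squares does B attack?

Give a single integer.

Answer: 11

Derivation:
Op 1: place BB@(2,5)
Op 2: remove (2,5)
Op 3: place BK@(3,3)
Op 4: place WN@(5,3)
Op 5: place WB@(1,5)
Op 6: place BK@(0,5)
Per-piece attacks for B:
  BK@(0,5): attacks (0,4) (1,5) (1,4)
  BK@(3,3): attacks (3,4) (3,2) (4,3) (2,3) (4,4) (4,2) (2,4) (2,2)
Union (11 distinct): (0,4) (1,4) (1,5) (2,2) (2,3) (2,4) (3,2) (3,4) (4,2) (4,3) (4,4)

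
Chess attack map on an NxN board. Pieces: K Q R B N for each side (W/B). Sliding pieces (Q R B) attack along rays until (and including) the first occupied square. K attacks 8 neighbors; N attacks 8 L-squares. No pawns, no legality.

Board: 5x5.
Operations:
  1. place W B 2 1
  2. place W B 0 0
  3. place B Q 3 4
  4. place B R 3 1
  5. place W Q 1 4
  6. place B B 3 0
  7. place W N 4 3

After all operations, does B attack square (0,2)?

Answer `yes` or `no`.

Answer: no

Derivation:
Op 1: place WB@(2,1)
Op 2: place WB@(0,0)
Op 3: place BQ@(3,4)
Op 4: place BR@(3,1)
Op 5: place WQ@(1,4)
Op 6: place BB@(3,0)
Op 7: place WN@(4,3)
Per-piece attacks for B:
  BB@(3,0): attacks (4,1) (2,1) [ray(-1,1) blocked at (2,1)]
  BR@(3,1): attacks (3,2) (3,3) (3,4) (3,0) (4,1) (2,1) [ray(0,1) blocked at (3,4); ray(0,-1) blocked at (3,0); ray(-1,0) blocked at (2,1)]
  BQ@(3,4): attacks (3,3) (3,2) (3,1) (4,4) (2,4) (1,4) (4,3) (2,3) (1,2) (0,1) [ray(0,-1) blocked at (3,1); ray(-1,0) blocked at (1,4); ray(1,-1) blocked at (4,3)]
B attacks (0,2): no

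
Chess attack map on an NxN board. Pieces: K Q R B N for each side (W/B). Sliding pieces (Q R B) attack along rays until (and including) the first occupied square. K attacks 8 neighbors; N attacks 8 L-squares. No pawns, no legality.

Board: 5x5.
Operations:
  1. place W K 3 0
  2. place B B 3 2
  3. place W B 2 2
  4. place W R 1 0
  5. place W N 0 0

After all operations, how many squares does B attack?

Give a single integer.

Answer: 6

Derivation:
Op 1: place WK@(3,0)
Op 2: place BB@(3,2)
Op 3: place WB@(2,2)
Op 4: place WR@(1,0)
Op 5: place WN@(0,0)
Per-piece attacks for B:
  BB@(3,2): attacks (4,3) (4,1) (2,3) (1,4) (2,1) (1,0) [ray(-1,-1) blocked at (1,0)]
Union (6 distinct): (1,0) (1,4) (2,1) (2,3) (4,1) (4,3)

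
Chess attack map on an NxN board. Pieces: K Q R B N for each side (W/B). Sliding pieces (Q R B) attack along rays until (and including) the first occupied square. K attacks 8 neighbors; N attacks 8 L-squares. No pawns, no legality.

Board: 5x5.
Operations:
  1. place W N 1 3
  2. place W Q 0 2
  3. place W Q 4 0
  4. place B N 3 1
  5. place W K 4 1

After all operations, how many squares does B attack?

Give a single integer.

Op 1: place WN@(1,3)
Op 2: place WQ@(0,2)
Op 3: place WQ@(4,0)
Op 4: place BN@(3,1)
Op 5: place WK@(4,1)
Per-piece attacks for B:
  BN@(3,1): attacks (4,3) (2,3) (1,2) (1,0)
Union (4 distinct): (1,0) (1,2) (2,3) (4,3)

Answer: 4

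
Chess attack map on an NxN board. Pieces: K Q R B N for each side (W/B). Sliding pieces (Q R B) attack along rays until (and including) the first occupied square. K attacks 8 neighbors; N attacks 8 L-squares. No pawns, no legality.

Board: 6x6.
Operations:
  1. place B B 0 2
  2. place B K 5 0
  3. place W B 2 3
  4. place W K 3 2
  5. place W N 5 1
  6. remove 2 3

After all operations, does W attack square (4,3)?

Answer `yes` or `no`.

Op 1: place BB@(0,2)
Op 2: place BK@(5,0)
Op 3: place WB@(2,3)
Op 4: place WK@(3,2)
Op 5: place WN@(5,1)
Op 6: remove (2,3)
Per-piece attacks for W:
  WK@(3,2): attacks (3,3) (3,1) (4,2) (2,2) (4,3) (4,1) (2,3) (2,1)
  WN@(5,1): attacks (4,3) (3,2) (3,0)
W attacks (4,3): yes

Answer: yes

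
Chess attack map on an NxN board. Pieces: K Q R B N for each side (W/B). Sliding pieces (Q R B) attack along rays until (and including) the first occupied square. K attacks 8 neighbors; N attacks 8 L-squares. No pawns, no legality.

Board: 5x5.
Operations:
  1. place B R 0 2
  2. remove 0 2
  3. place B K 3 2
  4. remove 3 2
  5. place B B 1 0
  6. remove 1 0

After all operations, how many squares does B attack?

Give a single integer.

Op 1: place BR@(0,2)
Op 2: remove (0,2)
Op 3: place BK@(3,2)
Op 4: remove (3,2)
Op 5: place BB@(1,0)
Op 6: remove (1,0)
Per-piece attacks for B:
Union (0 distinct): (none)

Answer: 0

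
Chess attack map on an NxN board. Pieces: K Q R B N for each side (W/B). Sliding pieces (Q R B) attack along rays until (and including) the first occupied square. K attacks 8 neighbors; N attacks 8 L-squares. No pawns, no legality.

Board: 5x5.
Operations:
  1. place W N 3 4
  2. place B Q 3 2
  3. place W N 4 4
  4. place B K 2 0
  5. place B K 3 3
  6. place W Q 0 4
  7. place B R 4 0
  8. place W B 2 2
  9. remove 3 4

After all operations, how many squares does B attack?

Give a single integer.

Op 1: place WN@(3,4)
Op 2: place BQ@(3,2)
Op 3: place WN@(4,4)
Op 4: place BK@(2,0)
Op 5: place BK@(3,3)
Op 6: place WQ@(0,4)
Op 7: place BR@(4,0)
Op 8: place WB@(2,2)
Op 9: remove (3,4)
Per-piece attacks for B:
  BK@(2,0): attacks (2,1) (3,0) (1,0) (3,1) (1,1)
  BQ@(3,2): attacks (3,3) (3,1) (3,0) (4,2) (2,2) (4,3) (4,1) (2,3) (1,4) (2,1) (1,0) [ray(0,1) blocked at (3,3); ray(-1,0) blocked at (2,2)]
  BK@(3,3): attacks (3,4) (3,2) (4,3) (2,3) (4,4) (4,2) (2,4) (2,2)
  BR@(4,0): attacks (4,1) (4,2) (4,3) (4,4) (3,0) (2,0) [ray(0,1) blocked at (4,4); ray(-1,0) blocked at (2,0)]
Union (17 distinct): (1,0) (1,1) (1,4) (2,0) (2,1) (2,2) (2,3) (2,4) (3,0) (3,1) (3,2) (3,3) (3,4) (4,1) (4,2) (4,3) (4,4)

Answer: 17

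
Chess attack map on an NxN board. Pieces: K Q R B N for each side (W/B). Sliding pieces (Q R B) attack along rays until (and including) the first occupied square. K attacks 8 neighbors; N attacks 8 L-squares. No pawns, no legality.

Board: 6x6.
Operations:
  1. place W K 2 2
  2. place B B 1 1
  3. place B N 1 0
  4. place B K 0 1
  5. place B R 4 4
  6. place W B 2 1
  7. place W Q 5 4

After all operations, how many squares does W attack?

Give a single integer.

Op 1: place WK@(2,2)
Op 2: place BB@(1,1)
Op 3: place BN@(1,0)
Op 4: place BK@(0,1)
Op 5: place BR@(4,4)
Op 6: place WB@(2,1)
Op 7: place WQ@(5,4)
Per-piece attacks for W:
  WB@(2,1): attacks (3,2) (4,3) (5,4) (3,0) (1,2) (0,3) (1,0) [ray(1,1) blocked at (5,4); ray(-1,-1) blocked at (1,0)]
  WK@(2,2): attacks (2,3) (2,1) (3,2) (1,2) (3,3) (3,1) (1,3) (1,1)
  WQ@(5,4): attacks (5,5) (5,3) (5,2) (5,1) (5,0) (4,4) (4,5) (4,3) (3,2) (2,1) [ray(-1,0) blocked at (4,4); ray(-1,-1) blocked at (2,1)]
Union (20 distinct): (0,3) (1,0) (1,1) (1,2) (1,3) (2,1) (2,3) (3,0) (3,1) (3,2) (3,3) (4,3) (4,4) (4,5) (5,0) (5,1) (5,2) (5,3) (5,4) (5,5)

Answer: 20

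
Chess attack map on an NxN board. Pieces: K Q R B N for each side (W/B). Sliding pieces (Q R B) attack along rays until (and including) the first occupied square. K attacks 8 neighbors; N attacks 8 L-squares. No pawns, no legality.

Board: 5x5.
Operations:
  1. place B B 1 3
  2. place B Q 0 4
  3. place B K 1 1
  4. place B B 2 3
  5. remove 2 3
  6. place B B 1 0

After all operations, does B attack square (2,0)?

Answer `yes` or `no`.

Op 1: place BB@(1,3)
Op 2: place BQ@(0,4)
Op 3: place BK@(1,1)
Op 4: place BB@(2,3)
Op 5: remove (2,3)
Op 6: place BB@(1,0)
Per-piece attacks for B:
  BQ@(0,4): attacks (0,3) (0,2) (0,1) (0,0) (1,4) (2,4) (3,4) (4,4) (1,3) [ray(1,-1) blocked at (1,3)]
  BB@(1,0): attacks (2,1) (3,2) (4,3) (0,1)
  BK@(1,1): attacks (1,2) (1,0) (2,1) (0,1) (2,2) (2,0) (0,2) (0,0)
  BB@(1,3): attacks (2,4) (2,2) (3,1) (4,0) (0,4) (0,2) [ray(-1,1) blocked at (0,4)]
B attacks (2,0): yes

Answer: yes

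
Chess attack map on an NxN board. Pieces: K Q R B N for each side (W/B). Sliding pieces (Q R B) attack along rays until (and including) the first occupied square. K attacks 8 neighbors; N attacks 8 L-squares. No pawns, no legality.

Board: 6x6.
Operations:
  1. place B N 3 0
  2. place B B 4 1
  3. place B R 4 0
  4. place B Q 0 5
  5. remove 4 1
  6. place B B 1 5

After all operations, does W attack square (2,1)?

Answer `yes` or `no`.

Answer: no

Derivation:
Op 1: place BN@(3,0)
Op 2: place BB@(4,1)
Op 3: place BR@(4,0)
Op 4: place BQ@(0,5)
Op 5: remove (4,1)
Op 6: place BB@(1,5)
Per-piece attacks for W:
W attacks (2,1): no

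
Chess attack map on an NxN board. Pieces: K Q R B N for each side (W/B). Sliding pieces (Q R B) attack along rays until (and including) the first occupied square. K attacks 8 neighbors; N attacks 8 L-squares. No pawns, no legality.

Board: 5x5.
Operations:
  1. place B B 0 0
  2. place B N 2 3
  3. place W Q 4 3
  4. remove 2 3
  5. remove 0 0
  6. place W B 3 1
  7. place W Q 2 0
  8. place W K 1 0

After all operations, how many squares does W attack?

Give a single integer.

Op 1: place BB@(0,0)
Op 2: place BN@(2,3)
Op 3: place WQ@(4,3)
Op 4: remove (2,3)
Op 5: remove (0,0)
Op 6: place WB@(3,1)
Op 7: place WQ@(2,0)
Op 8: place WK@(1,0)
Per-piece attacks for W:
  WK@(1,0): attacks (1,1) (2,0) (0,0) (2,1) (0,1)
  WQ@(2,0): attacks (2,1) (2,2) (2,3) (2,4) (3,0) (4,0) (1,0) (3,1) (1,1) (0,2) [ray(-1,0) blocked at (1,0); ray(1,1) blocked at (3,1)]
  WB@(3,1): attacks (4,2) (4,0) (2,2) (1,3) (0,4) (2,0) [ray(-1,-1) blocked at (2,0)]
  WQ@(4,3): attacks (4,4) (4,2) (4,1) (4,0) (3,3) (2,3) (1,3) (0,3) (3,4) (3,2) (2,1) (1,0) [ray(-1,-1) blocked at (1,0)]
Union (22 distinct): (0,0) (0,1) (0,2) (0,3) (0,4) (1,0) (1,1) (1,3) (2,0) (2,1) (2,2) (2,3) (2,4) (3,0) (3,1) (3,2) (3,3) (3,4) (4,0) (4,1) (4,2) (4,4)

Answer: 22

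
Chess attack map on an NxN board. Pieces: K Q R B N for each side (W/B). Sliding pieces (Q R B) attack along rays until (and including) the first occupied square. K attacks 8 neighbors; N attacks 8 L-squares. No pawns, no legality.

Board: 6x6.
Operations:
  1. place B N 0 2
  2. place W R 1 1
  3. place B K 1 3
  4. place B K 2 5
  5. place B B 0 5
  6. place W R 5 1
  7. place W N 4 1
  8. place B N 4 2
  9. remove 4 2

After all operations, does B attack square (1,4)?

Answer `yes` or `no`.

Answer: yes

Derivation:
Op 1: place BN@(0,2)
Op 2: place WR@(1,1)
Op 3: place BK@(1,3)
Op 4: place BK@(2,5)
Op 5: place BB@(0,5)
Op 6: place WR@(5,1)
Op 7: place WN@(4,1)
Op 8: place BN@(4,2)
Op 9: remove (4,2)
Per-piece attacks for B:
  BN@(0,2): attacks (1,4) (2,3) (1,0) (2,1)
  BB@(0,5): attacks (1,4) (2,3) (3,2) (4,1) [ray(1,-1) blocked at (4,1)]
  BK@(1,3): attacks (1,4) (1,2) (2,3) (0,3) (2,4) (2,2) (0,4) (0,2)
  BK@(2,5): attacks (2,4) (3,5) (1,5) (3,4) (1,4)
B attacks (1,4): yes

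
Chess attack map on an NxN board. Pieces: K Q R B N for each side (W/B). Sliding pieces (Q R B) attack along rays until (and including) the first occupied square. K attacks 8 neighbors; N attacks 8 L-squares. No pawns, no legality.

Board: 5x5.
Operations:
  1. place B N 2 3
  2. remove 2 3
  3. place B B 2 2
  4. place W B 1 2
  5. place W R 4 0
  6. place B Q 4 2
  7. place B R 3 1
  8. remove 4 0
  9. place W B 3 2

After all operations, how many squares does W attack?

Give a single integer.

Op 1: place BN@(2,3)
Op 2: remove (2,3)
Op 3: place BB@(2,2)
Op 4: place WB@(1,2)
Op 5: place WR@(4,0)
Op 6: place BQ@(4,2)
Op 7: place BR@(3,1)
Op 8: remove (4,0)
Op 9: place WB@(3,2)
Per-piece attacks for W:
  WB@(1,2): attacks (2,3) (3,4) (2,1) (3,0) (0,3) (0,1)
  WB@(3,2): attacks (4,3) (4,1) (2,3) (1,4) (2,1) (1,0)
Union (10 distinct): (0,1) (0,3) (1,0) (1,4) (2,1) (2,3) (3,0) (3,4) (4,1) (4,3)

Answer: 10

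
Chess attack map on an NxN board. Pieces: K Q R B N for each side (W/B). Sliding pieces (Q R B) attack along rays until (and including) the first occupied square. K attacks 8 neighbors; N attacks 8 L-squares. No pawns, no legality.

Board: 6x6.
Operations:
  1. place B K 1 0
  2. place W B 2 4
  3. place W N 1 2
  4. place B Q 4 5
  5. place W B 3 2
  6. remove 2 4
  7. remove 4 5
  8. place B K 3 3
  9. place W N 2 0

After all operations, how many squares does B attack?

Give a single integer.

Answer: 13

Derivation:
Op 1: place BK@(1,0)
Op 2: place WB@(2,4)
Op 3: place WN@(1,2)
Op 4: place BQ@(4,5)
Op 5: place WB@(3,2)
Op 6: remove (2,4)
Op 7: remove (4,5)
Op 8: place BK@(3,3)
Op 9: place WN@(2,0)
Per-piece attacks for B:
  BK@(1,0): attacks (1,1) (2,0) (0,0) (2,1) (0,1)
  BK@(3,3): attacks (3,4) (3,2) (4,3) (2,3) (4,4) (4,2) (2,4) (2,2)
Union (13 distinct): (0,0) (0,1) (1,1) (2,0) (2,1) (2,2) (2,3) (2,4) (3,2) (3,4) (4,2) (4,3) (4,4)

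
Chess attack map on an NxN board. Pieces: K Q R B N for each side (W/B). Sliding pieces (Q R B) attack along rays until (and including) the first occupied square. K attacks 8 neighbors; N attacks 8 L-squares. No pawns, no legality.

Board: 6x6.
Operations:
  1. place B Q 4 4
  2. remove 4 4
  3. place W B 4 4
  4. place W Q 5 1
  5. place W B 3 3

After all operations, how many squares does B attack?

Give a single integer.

Op 1: place BQ@(4,4)
Op 2: remove (4,4)
Op 3: place WB@(4,4)
Op 4: place WQ@(5,1)
Op 5: place WB@(3,3)
Per-piece attacks for B:
Union (0 distinct): (none)

Answer: 0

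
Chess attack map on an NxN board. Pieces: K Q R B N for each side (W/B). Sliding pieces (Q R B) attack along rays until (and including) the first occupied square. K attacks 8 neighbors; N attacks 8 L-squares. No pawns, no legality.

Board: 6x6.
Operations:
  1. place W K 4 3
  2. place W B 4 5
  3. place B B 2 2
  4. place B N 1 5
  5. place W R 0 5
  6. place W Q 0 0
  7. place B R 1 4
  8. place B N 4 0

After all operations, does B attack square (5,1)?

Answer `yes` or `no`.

Answer: no

Derivation:
Op 1: place WK@(4,3)
Op 2: place WB@(4,5)
Op 3: place BB@(2,2)
Op 4: place BN@(1,5)
Op 5: place WR@(0,5)
Op 6: place WQ@(0,0)
Op 7: place BR@(1,4)
Op 8: place BN@(4,0)
Per-piece attacks for B:
  BR@(1,4): attacks (1,5) (1,3) (1,2) (1,1) (1,0) (2,4) (3,4) (4,4) (5,4) (0,4) [ray(0,1) blocked at (1,5)]
  BN@(1,5): attacks (2,3) (3,4) (0,3)
  BB@(2,2): attacks (3,3) (4,4) (5,5) (3,1) (4,0) (1,3) (0,4) (1,1) (0,0) [ray(1,-1) blocked at (4,0); ray(-1,-1) blocked at (0,0)]
  BN@(4,0): attacks (5,2) (3,2) (2,1)
B attacks (5,1): no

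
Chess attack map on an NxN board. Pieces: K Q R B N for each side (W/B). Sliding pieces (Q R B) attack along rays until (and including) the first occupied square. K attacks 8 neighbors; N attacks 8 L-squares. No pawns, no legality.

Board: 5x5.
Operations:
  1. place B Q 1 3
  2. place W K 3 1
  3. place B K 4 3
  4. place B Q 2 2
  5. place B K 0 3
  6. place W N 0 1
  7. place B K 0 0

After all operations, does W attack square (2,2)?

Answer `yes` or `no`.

Op 1: place BQ@(1,3)
Op 2: place WK@(3,1)
Op 3: place BK@(4,3)
Op 4: place BQ@(2,2)
Op 5: place BK@(0,3)
Op 6: place WN@(0,1)
Op 7: place BK@(0,0)
Per-piece attacks for W:
  WN@(0,1): attacks (1,3) (2,2) (2,0)
  WK@(3,1): attacks (3,2) (3,0) (4,1) (2,1) (4,2) (4,0) (2,2) (2,0)
W attacks (2,2): yes

Answer: yes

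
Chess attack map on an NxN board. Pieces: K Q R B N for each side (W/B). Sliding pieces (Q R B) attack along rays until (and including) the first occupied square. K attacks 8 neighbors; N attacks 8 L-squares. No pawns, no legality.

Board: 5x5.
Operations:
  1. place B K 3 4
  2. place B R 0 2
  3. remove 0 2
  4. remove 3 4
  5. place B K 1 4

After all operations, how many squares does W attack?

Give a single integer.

Answer: 0

Derivation:
Op 1: place BK@(3,4)
Op 2: place BR@(0,2)
Op 3: remove (0,2)
Op 4: remove (3,4)
Op 5: place BK@(1,4)
Per-piece attacks for W:
Union (0 distinct): (none)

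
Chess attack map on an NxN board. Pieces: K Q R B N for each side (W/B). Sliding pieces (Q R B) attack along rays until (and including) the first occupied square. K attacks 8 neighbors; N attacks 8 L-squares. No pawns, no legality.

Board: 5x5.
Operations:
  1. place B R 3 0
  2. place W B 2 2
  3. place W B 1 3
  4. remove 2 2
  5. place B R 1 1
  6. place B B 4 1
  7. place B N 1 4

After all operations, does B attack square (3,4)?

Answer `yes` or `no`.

Answer: yes

Derivation:
Op 1: place BR@(3,0)
Op 2: place WB@(2,2)
Op 3: place WB@(1,3)
Op 4: remove (2,2)
Op 5: place BR@(1,1)
Op 6: place BB@(4,1)
Op 7: place BN@(1,4)
Per-piece attacks for B:
  BR@(1,1): attacks (1,2) (1,3) (1,0) (2,1) (3,1) (4,1) (0,1) [ray(0,1) blocked at (1,3); ray(1,0) blocked at (4,1)]
  BN@(1,4): attacks (2,2) (3,3) (0,2)
  BR@(3,0): attacks (3,1) (3,2) (3,3) (3,4) (4,0) (2,0) (1,0) (0,0)
  BB@(4,1): attacks (3,2) (2,3) (1,4) (3,0) [ray(-1,1) blocked at (1,4); ray(-1,-1) blocked at (3,0)]
B attacks (3,4): yes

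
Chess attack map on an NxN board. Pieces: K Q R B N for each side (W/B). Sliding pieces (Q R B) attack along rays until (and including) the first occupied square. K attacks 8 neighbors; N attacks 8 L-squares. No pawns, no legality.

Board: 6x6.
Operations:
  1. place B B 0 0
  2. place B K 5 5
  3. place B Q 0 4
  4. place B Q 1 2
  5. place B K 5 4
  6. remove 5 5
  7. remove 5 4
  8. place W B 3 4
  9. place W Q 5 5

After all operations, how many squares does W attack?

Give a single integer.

Op 1: place BB@(0,0)
Op 2: place BK@(5,5)
Op 3: place BQ@(0,4)
Op 4: place BQ@(1,2)
Op 5: place BK@(5,4)
Op 6: remove (5,5)
Op 7: remove (5,4)
Op 8: place WB@(3,4)
Op 9: place WQ@(5,5)
Per-piece attacks for W:
  WB@(3,4): attacks (4,5) (4,3) (5,2) (2,5) (2,3) (1,2) [ray(-1,-1) blocked at (1,2)]
  WQ@(5,5): attacks (5,4) (5,3) (5,2) (5,1) (5,0) (4,5) (3,5) (2,5) (1,5) (0,5) (4,4) (3,3) (2,2) (1,1) (0,0) [ray(-1,-1) blocked at (0,0)]
Union (18 distinct): (0,0) (0,5) (1,1) (1,2) (1,5) (2,2) (2,3) (2,5) (3,3) (3,5) (4,3) (4,4) (4,5) (5,0) (5,1) (5,2) (5,3) (5,4)

Answer: 18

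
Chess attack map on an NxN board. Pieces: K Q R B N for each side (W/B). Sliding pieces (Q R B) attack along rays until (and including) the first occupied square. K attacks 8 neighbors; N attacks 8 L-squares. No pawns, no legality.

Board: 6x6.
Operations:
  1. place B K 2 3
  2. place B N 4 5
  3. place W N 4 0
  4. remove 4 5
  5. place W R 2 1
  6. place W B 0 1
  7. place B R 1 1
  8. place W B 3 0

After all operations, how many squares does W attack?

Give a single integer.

Op 1: place BK@(2,3)
Op 2: place BN@(4,5)
Op 3: place WN@(4,0)
Op 4: remove (4,5)
Op 5: place WR@(2,1)
Op 6: place WB@(0,1)
Op 7: place BR@(1,1)
Op 8: place WB@(3,0)
Per-piece attacks for W:
  WB@(0,1): attacks (1,2) (2,3) (1,0) [ray(1,1) blocked at (2,3)]
  WR@(2,1): attacks (2,2) (2,3) (2,0) (3,1) (4,1) (5,1) (1,1) [ray(0,1) blocked at (2,3); ray(-1,0) blocked at (1,1)]
  WB@(3,0): attacks (4,1) (5,2) (2,1) [ray(-1,1) blocked at (2,1)]
  WN@(4,0): attacks (5,2) (3,2) (2,1)
Union (12 distinct): (1,0) (1,1) (1,2) (2,0) (2,1) (2,2) (2,3) (3,1) (3,2) (4,1) (5,1) (5,2)

Answer: 12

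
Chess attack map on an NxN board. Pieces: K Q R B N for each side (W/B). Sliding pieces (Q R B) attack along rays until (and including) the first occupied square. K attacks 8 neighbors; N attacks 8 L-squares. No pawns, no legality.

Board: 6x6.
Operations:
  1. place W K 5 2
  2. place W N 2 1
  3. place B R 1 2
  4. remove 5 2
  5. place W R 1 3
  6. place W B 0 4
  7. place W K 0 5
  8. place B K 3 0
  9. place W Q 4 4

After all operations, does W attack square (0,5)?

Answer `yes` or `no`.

Op 1: place WK@(5,2)
Op 2: place WN@(2,1)
Op 3: place BR@(1,2)
Op 4: remove (5,2)
Op 5: place WR@(1,3)
Op 6: place WB@(0,4)
Op 7: place WK@(0,5)
Op 8: place BK@(3,0)
Op 9: place WQ@(4,4)
Per-piece attacks for W:
  WB@(0,4): attacks (1,5) (1,3) [ray(1,-1) blocked at (1,3)]
  WK@(0,5): attacks (0,4) (1,5) (1,4)
  WR@(1,3): attacks (1,4) (1,5) (1,2) (2,3) (3,3) (4,3) (5,3) (0,3) [ray(0,-1) blocked at (1,2)]
  WN@(2,1): attacks (3,3) (4,2) (1,3) (0,2) (4,0) (0,0)
  WQ@(4,4): attacks (4,5) (4,3) (4,2) (4,1) (4,0) (5,4) (3,4) (2,4) (1,4) (0,4) (5,5) (5,3) (3,5) (3,3) (2,2) (1,1) (0,0) [ray(-1,0) blocked at (0,4)]
W attacks (0,5): no

Answer: no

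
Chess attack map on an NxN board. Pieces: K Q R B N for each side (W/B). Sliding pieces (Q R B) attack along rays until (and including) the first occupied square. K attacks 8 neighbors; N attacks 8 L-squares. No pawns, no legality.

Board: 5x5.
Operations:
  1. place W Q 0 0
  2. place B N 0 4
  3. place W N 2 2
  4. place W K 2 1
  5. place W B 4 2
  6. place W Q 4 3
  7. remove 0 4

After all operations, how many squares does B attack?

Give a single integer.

Answer: 0

Derivation:
Op 1: place WQ@(0,0)
Op 2: place BN@(0,4)
Op 3: place WN@(2,2)
Op 4: place WK@(2,1)
Op 5: place WB@(4,2)
Op 6: place WQ@(4,3)
Op 7: remove (0,4)
Per-piece attacks for B:
Union (0 distinct): (none)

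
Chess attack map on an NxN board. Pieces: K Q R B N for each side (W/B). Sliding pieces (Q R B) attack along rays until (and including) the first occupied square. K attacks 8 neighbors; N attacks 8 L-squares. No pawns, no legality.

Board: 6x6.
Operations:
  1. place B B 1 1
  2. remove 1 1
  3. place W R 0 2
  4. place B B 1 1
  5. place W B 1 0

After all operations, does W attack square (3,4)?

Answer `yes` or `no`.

Op 1: place BB@(1,1)
Op 2: remove (1,1)
Op 3: place WR@(0,2)
Op 4: place BB@(1,1)
Op 5: place WB@(1,0)
Per-piece attacks for W:
  WR@(0,2): attacks (0,3) (0,4) (0,5) (0,1) (0,0) (1,2) (2,2) (3,2) (4,2) (5,2)
  WB@(1,0): attacks (2,1) (3,2) (4,3) (5,4) (0,1)
W attacks (3,4): no

Answer: no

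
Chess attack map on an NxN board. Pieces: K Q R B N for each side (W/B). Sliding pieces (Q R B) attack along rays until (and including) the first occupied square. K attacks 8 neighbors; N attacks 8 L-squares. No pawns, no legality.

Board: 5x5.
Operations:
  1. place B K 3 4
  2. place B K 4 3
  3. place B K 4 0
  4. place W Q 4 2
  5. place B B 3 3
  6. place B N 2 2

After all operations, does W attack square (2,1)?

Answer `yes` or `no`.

Answer: no

Derivation:
Op 1: place BK@(3,4)
Op 2: place BK@(4,3)
Op 3: place BK@(4,0)
Op 4: place WQ@(4,2)
Op 5: place BB@(3,3)
Op 6: place BN@(2,2)
Per-piece attacks for W:
  WQ@(4,2): attacks (4,3) (4,1) (4,0) (3,2) (2,2) (3,3) (3,1) (2,0) [ray(0,1) blocked at (4,3); ray(0,-1) blocked at (4,0); ray(-1,0) blocked at (2,2); ray(-1,1) blocked at (3,3)]
W attacks (2,1): no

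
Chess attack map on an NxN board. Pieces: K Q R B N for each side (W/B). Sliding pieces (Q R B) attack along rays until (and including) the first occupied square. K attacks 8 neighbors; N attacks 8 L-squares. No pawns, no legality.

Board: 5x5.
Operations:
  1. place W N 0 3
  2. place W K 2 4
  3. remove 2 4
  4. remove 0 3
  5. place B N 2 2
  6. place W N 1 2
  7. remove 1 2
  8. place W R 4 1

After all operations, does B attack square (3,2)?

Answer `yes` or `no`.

Answer: no

Derivation:
Op 1: place WN@(0,3)
Op 2: place WK@(2,4)
Op 3: remove (2,4)
Op 4: remove (0,3)
Op 5: place BN@(2,2)
Op 6: place WN@(1,2)
Op 7: remove (1,2)
Op 8: place WR@(4,1)
Per-piece attacks for B:
  BN@(2,2): attacks (3,4) (4,3) (1,4) (0,3) (3,0) (4,1) (1,0) (0,1)
B attacks (3,2): no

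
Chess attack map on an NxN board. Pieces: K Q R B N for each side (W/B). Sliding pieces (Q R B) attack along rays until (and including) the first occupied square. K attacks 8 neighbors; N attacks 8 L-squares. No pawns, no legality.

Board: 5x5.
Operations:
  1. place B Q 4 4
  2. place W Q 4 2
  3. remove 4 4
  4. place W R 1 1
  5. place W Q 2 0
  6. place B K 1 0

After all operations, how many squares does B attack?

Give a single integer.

Op 1: place BQ@(4,4)
Op 2: place WQ@(4,2)
Op 3: remove (4,4)
Op 4: place WR@(1,1)
Op 5: place WQ@(2,0)
Op 6: place BK@(1,0)
Per-piece attacks for B:
  BK@(1,0): attacks (1,1) (2,0) (0,0) (2,1) (0,1)
Union (5 distinct): (0,0) (0,1) (1,1) (2,0) (2,1)

Answer: 5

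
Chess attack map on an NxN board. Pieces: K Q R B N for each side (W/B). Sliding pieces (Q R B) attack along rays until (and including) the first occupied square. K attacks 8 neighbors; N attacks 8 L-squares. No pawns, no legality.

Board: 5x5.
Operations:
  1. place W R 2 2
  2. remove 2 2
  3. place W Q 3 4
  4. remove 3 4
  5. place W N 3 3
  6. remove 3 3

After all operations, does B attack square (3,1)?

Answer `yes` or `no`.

Answer: no

Derivation:
Op 1: place WR@(2,2)
Op 2: remove (2,2)
Op 3: place WQ@(3,4)
Op 4: remove (3,4)
Op 5: place WN@(3,3)
Op 6: remove (3,3)
Per-piece attacks for B:
B attacks (3,1): no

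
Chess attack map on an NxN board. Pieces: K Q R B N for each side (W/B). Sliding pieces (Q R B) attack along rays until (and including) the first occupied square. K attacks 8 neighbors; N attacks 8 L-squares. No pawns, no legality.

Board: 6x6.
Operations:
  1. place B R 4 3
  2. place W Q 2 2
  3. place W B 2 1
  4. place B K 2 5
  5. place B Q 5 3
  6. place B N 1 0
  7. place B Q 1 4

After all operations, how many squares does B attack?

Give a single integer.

Answer: 32

Derivation:
Op 1: place BR@(4,3)
Op 2: place WQ@(2,2)
Op 3: place WB@(2,1)
Op 4: place BK@(2,5)
Op 5: place BQ@(5,3)
Op 6: place BN@(1,0)
Op 7: place BQ@(1,4)
Per-piece attacks for B:
  BN@(1,0): attacks (2,2) (3,1) (0,2)
  BQ@(1,4): attacks (1,5) (1,3) (1,2) (1,1) (1,0) (2,4) (3,4) (4,4) (5,4) (0,4) (2,5) (2,3) (3,2) (4,1) (5,0) (0,5) (0,3) [ray(0,-1) blocked at (1,0); ray(1,1) blocked at (2,5)]
  BK@(2,5): attacks (2,4) (3,5) (1,5) (3,4) (1,4)
  BR@(4,3): attacks (4,4) (4,5) (4,2) (4,1) (4,0) (5,3) (3,3) (2,3) (1,3) (0,3) [ray(1,0) blocked at (5,3)]
  BQ@(5,3): attacks (5,4) (5,5) (5,2) (5,1) (5,0) (4,3) (4,4) (3,5) (4,2) (3,1) (2,0) [ray(-1,0) blocked at (4,3)]
Union (32 distinct): (0,2) (0,3) (0,4) (0,5) (1,0) (1,1) (1,2) (1,3) (1,4) (1,5) (2,0) (2,2) (2,3) (2,4) (2,5) (3,1) (3,2) (3,3) (3,4) (3,5) (4,0) (4,1) (4,2) (4,3) (4,4) (4,5) (5,0) (5,1) (5,2) (5,3) (5,4) (5,5)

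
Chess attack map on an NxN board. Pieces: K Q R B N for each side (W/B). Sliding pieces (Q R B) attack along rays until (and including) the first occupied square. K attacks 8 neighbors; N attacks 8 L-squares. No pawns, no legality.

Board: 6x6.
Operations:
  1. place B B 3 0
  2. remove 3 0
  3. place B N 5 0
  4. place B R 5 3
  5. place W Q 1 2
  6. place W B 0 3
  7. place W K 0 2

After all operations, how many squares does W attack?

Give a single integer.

Answer: 19

Derivation:
Op 1: place BB@(3,0)
Op 2: remove (3,0)
Op 3: place BN@(5,0)
Op 4: place BR@(5,3)
Op 5: place WQ@(1,2)
Op 6: place WB@(0,3)
Op 7: place WK@(0,2)
Per-piece attacks for W:
  WK@(0,2): attacks (0,3) (0,1) (1,2) (1,3) (1,1)
  WB@(0,3): attacks (1,4) (2,5) (1,2) [ray(1,-1) blocked at (1,2)]
  WQ@(1,2): attacks (1,3) (1,4) (1,5) (1,1) (1,0) (2,2) (3,2) (4,2) (5,2) (0,2) (2,3) (3,4) (4,5) (2,1) (3,0) (0,3) (0,1) [ray(-1,0) blocked at (0,2); ray(-1,1) blocked at (0,3)]
Union (19 distinct): (0,1) (0,2) (0,3) (1,0) (1,1) (1,2) (1,3) (1,4) (1,5) (2,1) (2,2) (2,3) (2,5) (3,0) (3,2) (3,4) (4,2) (4,5) (5,2)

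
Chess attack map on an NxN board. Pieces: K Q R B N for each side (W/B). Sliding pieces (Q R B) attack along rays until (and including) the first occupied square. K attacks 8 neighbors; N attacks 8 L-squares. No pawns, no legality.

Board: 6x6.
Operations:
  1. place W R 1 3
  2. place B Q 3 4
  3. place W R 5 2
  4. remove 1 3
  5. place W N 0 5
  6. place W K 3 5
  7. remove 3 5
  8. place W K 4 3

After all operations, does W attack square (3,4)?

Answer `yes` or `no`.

Op 1: place WR@(1,3)
Op 2: place BQ@(3,4)
Op 3: place WR@(5,2)
Op 4: remove (1,3)
Op 5: place WN@(0,5)
Op 6: place WK@(3,5)
Op 7: remove (3,5)
Op 8: place WK@(4,3)
Per-piece attacks for W:
  WN@(0,5): attacks (1,3) (2,4)
  WK@(4,3): attacks (4,4) (4,2) (5,3) (3,3) (5,4) (5,2) (3,4) (3,2)
  WR@(5,2): attacks (5,3) (5,4) (5,5) (5,1) (5,0) (4,2) (3,2) (2,2) (1,2) (0,2)
W attacks (3,4): yes

Answer: yes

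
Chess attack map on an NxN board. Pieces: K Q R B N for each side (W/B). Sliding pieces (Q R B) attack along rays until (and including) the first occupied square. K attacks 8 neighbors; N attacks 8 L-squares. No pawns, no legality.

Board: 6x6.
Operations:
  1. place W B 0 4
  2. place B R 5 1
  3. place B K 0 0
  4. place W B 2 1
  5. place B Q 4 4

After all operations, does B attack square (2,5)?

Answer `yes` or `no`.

Answer: no

Derivation:
Op 1: place WB@(0,4)
Op 2: place BR@(5,1)
Op 3: place BK@(0,0)
Op 4: place WB@(2,1)
Op 5: place BQ@(4,4)
Per-piece attacks for B:
  BK@(0,0): attacks (0,1) (1,0) (1,1)
  BQ@(4,4): attacks (4,5) (4,3) (4,2) (4,1) (4,0) (5,4) (3,4) (2,4) (1,4) (0,4) (5,5) (5,3) (3,5) (3,3) (2,2) (1,1) (0,0) [ray(-1,0) blocked at (0,4); ray(-1,-1) blocked at (0,0)]
  BR@(5,1): attacks (5,2) (5,3) (5,4) (5,5) (5,0) (4,1) (3,1) (2,1) [ray(-1,0) blocked at (2,1)]
B attacks (2,5): no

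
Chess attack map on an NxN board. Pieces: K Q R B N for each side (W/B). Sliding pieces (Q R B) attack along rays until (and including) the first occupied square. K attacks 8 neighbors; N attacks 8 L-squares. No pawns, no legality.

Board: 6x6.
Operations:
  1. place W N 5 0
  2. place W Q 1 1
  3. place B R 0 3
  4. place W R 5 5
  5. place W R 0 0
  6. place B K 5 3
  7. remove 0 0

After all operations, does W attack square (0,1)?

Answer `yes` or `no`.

Op 1: place WN@(5,0)
Op 2: place WQ@(1,1)
Op 3: place BR@(0,3)
Op 4: place WR@(5,5)
Op 5: place WR@(0,0)
Op 6: place BK@(5,3)
Op 7: remove (0,0)
Per-piece attacks for W:
  WQ@(1,1): attacks (1,2) (1,3) (1,4) (1,5) (1,0) (2,1) (3,1) (4,1) (5,1) (0,1) (2,2) (3,3) (4,4) (5,5) (2,0) (0,2) (0,0) [ray(1,1) blocked at (5,5)]
  WN@(5,0): attacks (4,2) (3,1)
  WR@(5,5): attacks (5,4) (5,3) (4,5) (3,5) (2,5) (1,5) (0,5) [ray(0,-1) blocked at (5,3)]
W attacks (0,1): yes

Answer: yes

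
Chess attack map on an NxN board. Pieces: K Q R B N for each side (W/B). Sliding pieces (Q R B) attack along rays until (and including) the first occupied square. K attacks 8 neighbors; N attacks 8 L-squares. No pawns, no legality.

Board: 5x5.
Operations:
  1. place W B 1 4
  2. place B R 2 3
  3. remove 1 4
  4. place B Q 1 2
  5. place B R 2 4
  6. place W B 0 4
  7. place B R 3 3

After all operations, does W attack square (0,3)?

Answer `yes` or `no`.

Answer: no

Derivation:
Op 1: place WB@(1,4)
Op 2: place BR@(2,3)
Op 3: remove (1,4)
Op 4: place BQ@(1,2)
Op 5: place BR@(2,4)
Op 6: place WB@(0,4)
Op 7: place BR@(3,3)
Per-piece attacks for W:
  WB@(0,4): attacks (1,3) (2,2) (3,1) (4,0)
W attacks (0,3): no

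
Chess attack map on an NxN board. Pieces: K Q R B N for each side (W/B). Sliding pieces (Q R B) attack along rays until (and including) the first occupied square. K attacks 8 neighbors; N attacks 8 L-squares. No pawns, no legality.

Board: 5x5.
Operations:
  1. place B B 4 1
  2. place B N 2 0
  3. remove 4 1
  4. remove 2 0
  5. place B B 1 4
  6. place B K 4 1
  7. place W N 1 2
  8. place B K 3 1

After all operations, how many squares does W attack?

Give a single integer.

Op 1: place BB@(4,1)
Op 2: place BN@(2,0)
Op 3: remove (4,1)
Op 4: remove (2,0)
Op 5: place BB@(1,4)
Op 6: place BK@(4,1)
Op 7: place WN@(1,2)
Op 8: place BK@(3,1)
Per-piece attacks for W:
  WN@(1,2): attacks (2,4) (3,3) (0,4) (2,0) (3,1) (0,0)
Union (6 distinct): (0,0) (0,4) (2,0) (2,4) (3,1) (3,3)

Answer: 6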